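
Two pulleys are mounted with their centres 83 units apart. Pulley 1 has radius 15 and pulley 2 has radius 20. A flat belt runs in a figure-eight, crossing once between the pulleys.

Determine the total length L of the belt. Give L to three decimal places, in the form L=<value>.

L=290.946

crossed belt: β = asin((r1+r2)/C) = asin(35/83) = 24.9411°
wrap1 = wrap2 = π + 2β = 229.8822°
tangent length = C·cosβ = 75.2596
L = (r1+r2)·wrap + 2·C·cosβ = 35·4.0122 + 2·75.2596 = 290.9462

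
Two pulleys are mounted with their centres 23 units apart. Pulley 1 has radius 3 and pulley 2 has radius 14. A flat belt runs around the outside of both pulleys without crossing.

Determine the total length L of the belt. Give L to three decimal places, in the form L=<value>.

L=104.776

open belt: β = asin((r2−r1)/C) = asin(11/23) = 28.5719°
wrap1 = π − 2β = 122.8562°
wrap2 = π + 2β = 237.1438°
tangent length = C·cosβ = 20.1990
L = r1·wrap1 + r2·wrap2 + 2·C·cosβ = 3·2.1442 + 14·4.1389 + 2·20.1990 = 104.7759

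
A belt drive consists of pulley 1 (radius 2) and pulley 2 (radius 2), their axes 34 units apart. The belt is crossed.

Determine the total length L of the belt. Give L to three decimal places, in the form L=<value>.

crossed belt: β = asin((r1+r2)/C) = asin(4/34) = 6.7563°
wrap1 = wrap2 = π + 2β = 193.5127°
tangent length = C·cosβ = 33.7639
L = (r1+r2)·wrap + 2·C·cosβ = 4·3.3774 + 2·33.7639 = 81.0375

L=81.038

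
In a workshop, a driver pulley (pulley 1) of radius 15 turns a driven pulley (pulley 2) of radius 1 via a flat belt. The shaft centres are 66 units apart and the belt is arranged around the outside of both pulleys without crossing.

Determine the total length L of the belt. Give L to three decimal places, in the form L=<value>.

open belt: β = asin((r2−r1)/C) = asin(-14/66) = -12.2467°
wrap1 = π − 2β = 204.4934°
wrap2 = π + 2β = 155.5066°
tangent length = C·cosβ = 64.4981
L = r1·wrap1 + r2·wrap2 + 2·C·cosβ = 15·3.5691 + 1·2.7141 + 2·64.4981 = 185.2465

L=185.246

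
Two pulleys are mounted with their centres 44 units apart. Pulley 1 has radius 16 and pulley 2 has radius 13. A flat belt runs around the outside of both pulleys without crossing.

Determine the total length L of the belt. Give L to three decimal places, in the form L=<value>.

open belt: β = asin((r2−r1)/C) = asin(-3/44) = -3.9096°
wrap1 = π − 2β = 187.8191°
wrap2 = π + 2β = 172.1809°
tangent length = C·cosβ = 43.8976
L = r1·wrap1 + r2·wrap2 + 2·C·cosβ = 16·3.2781 + 13·3.0051 + 2·43.8976 = 179.3108

L=179.311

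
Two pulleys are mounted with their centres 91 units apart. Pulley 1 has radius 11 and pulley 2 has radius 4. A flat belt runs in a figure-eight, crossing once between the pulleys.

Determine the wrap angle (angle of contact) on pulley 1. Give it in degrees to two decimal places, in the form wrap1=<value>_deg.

crossed belt: β = asin((r1+r2)/C) = asin(15/91) = 9.4877°
wrap1 = wrap2 = π + 2β = 198.9753°

wrap1=198.98_deg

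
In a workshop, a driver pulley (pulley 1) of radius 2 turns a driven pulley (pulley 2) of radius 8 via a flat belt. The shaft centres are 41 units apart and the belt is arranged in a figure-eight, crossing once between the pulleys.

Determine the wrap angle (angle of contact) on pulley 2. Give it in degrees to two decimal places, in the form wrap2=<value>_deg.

wrap2=208.23_deg

crossed belt: β = asin((r1+r2)/C) = asin(10/41) = 14.1170°
wrap1 = wrap2 = π + 2β = 208.2340°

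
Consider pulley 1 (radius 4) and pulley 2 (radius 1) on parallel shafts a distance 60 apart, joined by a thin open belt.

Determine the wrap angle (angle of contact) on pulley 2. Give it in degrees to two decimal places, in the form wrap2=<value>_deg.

open belt: β = asin((r2−r1)/C) = asin(-3/60) = -2.8660°
wrap1 = π − 2β = 185.7320°
wrap2 = π + 2β = 174.2680°

wrap2=174.27_deg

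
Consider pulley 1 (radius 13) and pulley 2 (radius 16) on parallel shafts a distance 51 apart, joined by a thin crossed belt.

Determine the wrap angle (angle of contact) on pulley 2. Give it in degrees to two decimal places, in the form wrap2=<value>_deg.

crossed belt: β = asin((r1+r2)/C) = asin(29/51) = 34.6546°
wrap1 = wrap2 = π + 2β = 249.3091°

wrap2=249.31_deg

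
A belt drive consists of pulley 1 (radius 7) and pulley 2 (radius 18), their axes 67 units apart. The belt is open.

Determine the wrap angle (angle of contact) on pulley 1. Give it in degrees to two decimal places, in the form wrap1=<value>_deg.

open belt: β = asin((r2−r1)/C) = asin(11/67) = 9.4496°
wrap1 = π − 2β = 161.1009°
wrap2 = π + 2β = 198.8991°

wrap1=161.10_deg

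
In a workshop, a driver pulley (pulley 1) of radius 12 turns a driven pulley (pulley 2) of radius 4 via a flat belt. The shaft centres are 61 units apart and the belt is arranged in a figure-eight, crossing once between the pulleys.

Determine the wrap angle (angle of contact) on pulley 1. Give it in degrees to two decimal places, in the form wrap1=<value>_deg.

crossed belt: β = asin((r1+r2)/C) = asin(16/61) = 15.2063°
wrap1 = wrap2 = π + 2β = 210.4126°

wrap1=210.41_deg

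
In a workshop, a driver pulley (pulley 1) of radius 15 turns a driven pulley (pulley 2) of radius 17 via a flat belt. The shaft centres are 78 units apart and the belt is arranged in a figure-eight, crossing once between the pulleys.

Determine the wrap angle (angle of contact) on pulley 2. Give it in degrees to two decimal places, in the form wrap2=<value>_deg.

wrap2=228.44_deg

crossed belt: β = asin((r1+r2)/C) = asin(32/78) = 24.2209°
wrap1 = wrap2 = π + 2β = 228.4419°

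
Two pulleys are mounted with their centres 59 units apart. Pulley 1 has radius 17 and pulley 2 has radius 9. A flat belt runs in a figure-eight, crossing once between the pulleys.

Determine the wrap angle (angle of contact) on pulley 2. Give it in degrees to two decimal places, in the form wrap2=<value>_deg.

wrap2=232.29_deg

crossed belt: β = asin((r1+r2)/C) = asin(26/59) = 26.1471°
wrap1 = wrap2 = π + 2β = 232.2943°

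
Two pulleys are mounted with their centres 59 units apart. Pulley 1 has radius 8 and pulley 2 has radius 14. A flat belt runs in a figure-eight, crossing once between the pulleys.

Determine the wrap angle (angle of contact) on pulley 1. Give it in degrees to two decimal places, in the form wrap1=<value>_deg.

wrap1=223.79_deg

crossed belt: β = asin((r1+r2)/C) = asin(22/59) = 21.8934°
wrap1 = wrap2 = π + 2β = 223.7869°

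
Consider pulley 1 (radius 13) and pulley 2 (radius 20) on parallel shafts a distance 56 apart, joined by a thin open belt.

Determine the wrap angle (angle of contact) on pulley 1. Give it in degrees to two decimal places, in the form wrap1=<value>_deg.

wrap1=165.64_deg

open belt: β = asin((r2−r1)/C) = asin(7/56) = 7.1808°
wrap1 = π − 2β = 165.6385°
wrap2 = π + 2β = 194.3615°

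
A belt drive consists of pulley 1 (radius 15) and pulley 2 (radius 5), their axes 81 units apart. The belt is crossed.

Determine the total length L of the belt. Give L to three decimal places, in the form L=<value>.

L=229.796

crossed belt: β = asin((r1+r2)/C) = asin(20/81) = 14.2949°
wrap1 = wrap2 = π + 2β = 208.5899°
tangent length = C·cosβ = 78.4920
L = (r1+r2)·wrap + 2·C·cosβ = 20·3.6406 + 2·78.4920 = 229.7957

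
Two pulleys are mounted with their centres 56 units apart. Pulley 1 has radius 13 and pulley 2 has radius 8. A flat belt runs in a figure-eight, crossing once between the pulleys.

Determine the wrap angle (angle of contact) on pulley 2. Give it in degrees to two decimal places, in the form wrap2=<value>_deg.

wrap2=224.05_deg

crossed belt: β = asin((r1+r2)/C) = asin(21/56) = 22.0243°
wrap1 = wrap2 = π + 2β = 224.0486°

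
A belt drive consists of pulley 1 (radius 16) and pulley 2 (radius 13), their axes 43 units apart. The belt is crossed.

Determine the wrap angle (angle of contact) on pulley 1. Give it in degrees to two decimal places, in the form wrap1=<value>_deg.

wrap1=264.82_deg

crossed belt: β = asin((r1+r2)/C) = asin(29/43) = 42.4090°
wrap1 = wrap2 = π + 2β = 264.8180°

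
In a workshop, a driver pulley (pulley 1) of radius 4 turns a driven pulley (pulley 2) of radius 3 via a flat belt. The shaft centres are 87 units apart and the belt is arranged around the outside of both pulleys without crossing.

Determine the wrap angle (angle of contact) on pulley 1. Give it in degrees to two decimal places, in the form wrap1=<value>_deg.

wrap1=181.32_deg

open belt: β = asin((r2−r1)/C) = asin(-1/87) = -0.6586°
wrap1 = π − 2β = 181.3172°
wrap2 = π + 2β = 178.6828°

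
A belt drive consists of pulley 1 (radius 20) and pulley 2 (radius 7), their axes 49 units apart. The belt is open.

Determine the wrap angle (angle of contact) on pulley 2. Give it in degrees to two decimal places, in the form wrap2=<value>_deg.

open belt: β = asin((r2−r1)/C) = asin(-13/49) = -15.3851°
wrap1 = π − 2β = 210.7703°
wrap2 = π + 2β = 149.2297°

wrap2=149.23_deg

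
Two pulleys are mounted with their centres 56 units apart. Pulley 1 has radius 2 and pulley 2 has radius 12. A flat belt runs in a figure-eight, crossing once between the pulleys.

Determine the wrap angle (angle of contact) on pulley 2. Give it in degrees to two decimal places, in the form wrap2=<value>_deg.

wrap2=208.96_deg

crossed belt: β = asin((r1+r2)/C) = asin(14/56) = 14.4775°
wrap1 = wrap2 = π + 2β = 208.9550°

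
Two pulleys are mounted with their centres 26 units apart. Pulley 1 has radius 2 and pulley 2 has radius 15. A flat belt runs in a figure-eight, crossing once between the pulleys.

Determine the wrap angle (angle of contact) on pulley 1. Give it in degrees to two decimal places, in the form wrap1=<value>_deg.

crossed belt: β = asin((r1+r2)/C) = asin(17/26) = 40.8322°
wrap1 = wrap2 = π + 2β = 261.6644°

wrap1=261.66_deg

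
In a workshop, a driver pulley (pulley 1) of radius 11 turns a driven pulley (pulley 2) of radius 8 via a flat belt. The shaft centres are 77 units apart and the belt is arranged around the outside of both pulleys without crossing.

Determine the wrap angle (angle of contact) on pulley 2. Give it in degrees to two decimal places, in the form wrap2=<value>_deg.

wrap2=175.53_deg

open belt: β = asin((r2−r1)/C) = asin(-3/77) = -2.2329°
wrap1 = π − 2β = 184.4657°
wrap2 = π + 2β = 175.5343°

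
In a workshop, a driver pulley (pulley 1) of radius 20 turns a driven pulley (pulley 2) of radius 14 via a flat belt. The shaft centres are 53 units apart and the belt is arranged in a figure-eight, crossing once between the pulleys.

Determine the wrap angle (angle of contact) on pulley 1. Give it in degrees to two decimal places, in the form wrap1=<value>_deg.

wrap1=259.81_deg

crossed belt: β = asin((r1+r2)/C) = asin(34/53) = 39.9045°
wrap1 = wrap2 = π + 2β = 259.8089°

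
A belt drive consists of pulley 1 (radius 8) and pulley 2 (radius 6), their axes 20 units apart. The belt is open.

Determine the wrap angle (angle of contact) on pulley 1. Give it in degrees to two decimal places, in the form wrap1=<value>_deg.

open belt: β = asin((r2−r1)/C) = asin(-2/20) = -5.7392°
wrap1 = π − 2β = 191.4783°
wrap2 = π + 2β = 168.5217°

wrap1=191.48_deg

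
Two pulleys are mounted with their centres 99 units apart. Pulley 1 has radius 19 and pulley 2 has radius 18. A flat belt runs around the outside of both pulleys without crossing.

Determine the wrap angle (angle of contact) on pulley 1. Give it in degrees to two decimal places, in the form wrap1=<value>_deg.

open belt: β = asin((r2−r1)/C) = asin(-1/99) = -0.5788°
wrap1 = π − 2β = 181.1575°
wrap2 = π + 2β = 178.8425°

wrap1=181.16_deg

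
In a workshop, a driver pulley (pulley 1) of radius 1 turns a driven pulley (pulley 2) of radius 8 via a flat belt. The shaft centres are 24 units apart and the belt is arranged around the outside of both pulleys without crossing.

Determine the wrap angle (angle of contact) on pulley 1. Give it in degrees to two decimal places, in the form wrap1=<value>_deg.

open belt: β = asin((r2−r1)/C) = asin(7/24) = 16.9578°
wrap1 = π − 2β = 146.0845°
wrap2 = π + 2β = 213.9155°

wrap1=146.08_deg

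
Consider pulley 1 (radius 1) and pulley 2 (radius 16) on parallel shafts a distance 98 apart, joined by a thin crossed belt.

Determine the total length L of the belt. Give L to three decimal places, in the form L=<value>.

crossed belt: β = asin((r1+r2)/C) = asin(17/98) = 9.9896°
wrap1 = wrap2 = π + 2β = 199.9792°
tangent length = C·cosβ = 96.5142
L = (r1+r2)·wrap + 2·C·cosβ = 17·3.4903 + 2·96.5142 = 252.3635

L=252.364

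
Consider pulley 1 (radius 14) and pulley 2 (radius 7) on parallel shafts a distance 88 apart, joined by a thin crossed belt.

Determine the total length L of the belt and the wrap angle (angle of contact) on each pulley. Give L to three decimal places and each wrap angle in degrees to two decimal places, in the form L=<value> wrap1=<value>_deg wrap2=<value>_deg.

L=247.009 wrap1=207.61_deg wrap2=207.61_deg

crossed belt: β = asin((r1+r2)/C) = asin(21/88) = 13.8061°
wrap1 = wrap2 = π + 2β = 207.6121°
tangent length = C·cosβ = 85.4576
L = (r1+r2)·wrap + 2·C·cosβ = 21·3.6235 + 2·85.4576 = 247.0090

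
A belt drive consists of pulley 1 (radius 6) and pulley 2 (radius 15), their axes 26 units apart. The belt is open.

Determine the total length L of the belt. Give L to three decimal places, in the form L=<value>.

L=121.121

open belt: β = asin((r2−r1)/C) = asin(9/26) = 20.2522°
wrap1 = π − 2β = 139.4955°
wrap2 = π + 2β = 220.5045°
tangent length = C·cosβ = 24.3926
L = r1·wrap1 + r2·wrap2 + 2·C·cosβ = 6·2.4347 + 15·3.8485 + 2·24.3926 = 121.1211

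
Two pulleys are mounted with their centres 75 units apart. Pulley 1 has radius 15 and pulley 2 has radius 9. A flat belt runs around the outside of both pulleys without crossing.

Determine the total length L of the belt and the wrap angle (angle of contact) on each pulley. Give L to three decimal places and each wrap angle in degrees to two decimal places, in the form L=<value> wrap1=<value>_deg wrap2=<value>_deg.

L=225.878 wrap1=189.18_deg wrap2=170.82_deg

open belt: β = asin((r2−r1)/C) = asin(-6/75) = -4.5886°
wrap1 = π − 2β = 189.1771°
wrap2 = π + 2β = 170.8229°
tangent length = C·cosβ = 74.7596
L = r1·wrap1 + r2·wrap2 + 2·C·cosβ = 15·3.3018 + 9·2.9814 + 2·74.7596 = 225.8785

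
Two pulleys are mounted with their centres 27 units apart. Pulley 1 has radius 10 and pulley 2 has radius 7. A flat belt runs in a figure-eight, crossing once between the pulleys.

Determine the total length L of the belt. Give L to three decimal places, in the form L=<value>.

L=118.516

crossed belt: β = asin((r1+r2)/C) = asin(17/27) = 39.0228°
wrap1 = wrap2 = π + 2β = 258.0456°
tangent length = C·cosβ = 20.9762
L = (r1+r2)·wrap + 2·C·cosβ = 17·4.5037 + 2·20.9762 = 118.5160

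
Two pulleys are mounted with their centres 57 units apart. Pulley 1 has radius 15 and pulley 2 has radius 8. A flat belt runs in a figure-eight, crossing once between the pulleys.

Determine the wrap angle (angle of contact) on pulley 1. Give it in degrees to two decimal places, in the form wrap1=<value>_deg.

crossed belt: β = asin((r1+r2)/C) = asin(23/57) = 23.7977°
wrap1 = wrap2 = π + 2β = 227.5954°

wrap1=227.60_deg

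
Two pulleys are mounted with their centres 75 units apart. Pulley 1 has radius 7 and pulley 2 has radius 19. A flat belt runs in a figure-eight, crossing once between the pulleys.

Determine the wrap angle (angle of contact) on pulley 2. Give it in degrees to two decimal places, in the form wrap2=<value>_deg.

wrap2=220.57_deg

crossed belt: β = asin((r1+r2)/C) = asin(26/75) = 20.2836°
wrap1 = wrap2 = π + 2β = 220.5671°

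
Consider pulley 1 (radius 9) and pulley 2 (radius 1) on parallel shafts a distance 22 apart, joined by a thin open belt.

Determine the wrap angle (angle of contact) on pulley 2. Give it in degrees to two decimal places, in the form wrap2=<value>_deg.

wrap2=137.35_deg

open belt: β = asin((r2−r1)/C) = asin(-8/22) = -21.3237°
wrap1 = π − 2β = 222.6474°
wrap2 = π + 2β = 137.3526°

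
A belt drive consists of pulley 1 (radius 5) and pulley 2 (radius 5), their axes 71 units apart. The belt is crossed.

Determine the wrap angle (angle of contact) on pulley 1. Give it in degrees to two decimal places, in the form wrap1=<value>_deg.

crossed belt: β = asin((r1+r2)/C) = asin(10/71) = 8.0967°
wrap1 = wrap2 = π + 2β = 196.1935°

wrap1=196.19_deg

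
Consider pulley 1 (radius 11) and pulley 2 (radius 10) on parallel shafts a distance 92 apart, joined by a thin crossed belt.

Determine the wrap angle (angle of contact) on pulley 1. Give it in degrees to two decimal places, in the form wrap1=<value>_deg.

crossed belt: β = asin((r1+r2)/C) = asin(21/92) = 13.1947°
wrap1 = wrap2 = π + 2β = 206.3894°

wrap1=206.39_deg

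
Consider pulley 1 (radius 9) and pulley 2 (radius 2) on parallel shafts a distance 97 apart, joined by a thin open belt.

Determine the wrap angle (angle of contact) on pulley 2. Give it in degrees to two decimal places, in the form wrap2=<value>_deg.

wrap2=171.72_deg

open belt: β = asin((r2−r1)/C) = asin(-7/97) = -4.1383°
wrap1 = π − 2β = 188.2767°
wrap2 = π + 2β = 171.7233°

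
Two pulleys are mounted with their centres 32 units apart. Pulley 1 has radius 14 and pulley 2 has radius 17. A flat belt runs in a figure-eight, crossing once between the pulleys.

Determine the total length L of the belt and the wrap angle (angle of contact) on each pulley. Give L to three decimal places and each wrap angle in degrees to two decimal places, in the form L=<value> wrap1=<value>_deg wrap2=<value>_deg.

L=195.113 wrap1=331.28_deg wrap2=331.28_deg

crossed belt: β = asin((r1+r2)/C) = asin(31/32) = 75.6385°
wrap1 = wrap2 = π + 2β = 331.2770°
tangent length = C·cosβ = 7.9373
L = (r1+r2)·wrap + 2·C·cosβ = 31·5.7819 + 2·7.9373 = 195.1126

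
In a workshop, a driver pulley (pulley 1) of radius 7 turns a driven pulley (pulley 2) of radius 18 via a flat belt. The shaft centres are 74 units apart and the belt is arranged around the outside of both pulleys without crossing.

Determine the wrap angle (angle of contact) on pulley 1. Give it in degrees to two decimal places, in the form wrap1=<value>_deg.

open belt: β = asin((r2−r1)/C) = asin(11/74) = 8.5486°
wrap1 = π − 2β = 162.9028°
wrap2 = π + 2β = 197.0972°

wrap1=162.90_deg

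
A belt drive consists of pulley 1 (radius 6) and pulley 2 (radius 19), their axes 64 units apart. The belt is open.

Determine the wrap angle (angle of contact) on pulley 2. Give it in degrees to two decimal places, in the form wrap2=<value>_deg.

wrap2=203.44_deg

open belt: β = asin((r2−r1)/C) = asin(13/64) = 11.7198°
wrap1 = π − 2β = 156.5605°
wrap2 = π + 2β = 203.4395°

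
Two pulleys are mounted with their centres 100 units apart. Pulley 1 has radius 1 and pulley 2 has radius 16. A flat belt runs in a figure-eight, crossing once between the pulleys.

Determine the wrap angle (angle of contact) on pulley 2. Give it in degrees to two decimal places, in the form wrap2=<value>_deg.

wrap2=199.58_deg

crossed belt: β = asin((r1+r2)/C) = asin(17/100) = 9.7878°
wrap1 = wrap2 = π + 2β = 199.5756°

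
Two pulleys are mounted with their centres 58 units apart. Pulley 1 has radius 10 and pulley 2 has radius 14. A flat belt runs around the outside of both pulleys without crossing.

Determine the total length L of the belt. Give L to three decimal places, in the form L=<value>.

L=191.674

open belt: β = asin((r2−r1)/C) = asin(4/58) = 3.9546°
wrap1 = π − 2β = 172.0909°
wrap2 = π + 2β = 187.9091°
tangent length = C·cosβ = 57.8619
L = r1·wrap1 + r2·wrap2 + 2·C·cosβ = 10·3.0036 + 14·3.2796 + 2·57.8619 = 191.6742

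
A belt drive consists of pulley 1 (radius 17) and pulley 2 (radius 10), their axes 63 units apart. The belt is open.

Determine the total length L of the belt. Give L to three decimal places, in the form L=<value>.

open belt: β = asin((r2−r1)/C) = asin(-7/63) = -6.3794°
wrap1 = π − 2β = 192.7587°
wrap2 = π + 2β = 167.2413°
tangent length = C·cosβ = 62.6099
L = r1·wrap1 + r2·wrap2 + 2·C·cosβ = 17·3.3643 + 10·2.9189 + 2·62.6099 = 211.6016

L=211.602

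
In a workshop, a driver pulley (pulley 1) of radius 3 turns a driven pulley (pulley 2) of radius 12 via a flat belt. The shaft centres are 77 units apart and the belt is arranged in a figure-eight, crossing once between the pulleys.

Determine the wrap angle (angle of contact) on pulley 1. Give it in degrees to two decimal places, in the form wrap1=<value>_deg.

crossed belt: β = asin((r1+r2)/C) = asin(15/77) = 11.2333°
wrap1 = wrap2 = π + 2β = 202.4667°

wrap1=202.47_deg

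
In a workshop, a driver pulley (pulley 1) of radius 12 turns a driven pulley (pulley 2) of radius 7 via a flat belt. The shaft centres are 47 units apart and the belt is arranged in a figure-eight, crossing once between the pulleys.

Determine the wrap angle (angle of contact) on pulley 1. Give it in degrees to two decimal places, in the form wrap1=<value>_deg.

crossed belt: β = asin((r1+r2)/C) = asin(19/47) = 23.8445°
wrap1 = wrap2 = π + 2β = 227.6889°

wrap1=227.69_deg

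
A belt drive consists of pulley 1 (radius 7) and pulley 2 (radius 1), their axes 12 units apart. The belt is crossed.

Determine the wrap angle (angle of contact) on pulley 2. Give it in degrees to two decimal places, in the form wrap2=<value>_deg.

crossed belt: β = asin((r1+r2)/C) = asin(8/12) = 41.8103°
wrap1 = wrap2 = π + 2β = 263.6206°

wrap2=263.62_deg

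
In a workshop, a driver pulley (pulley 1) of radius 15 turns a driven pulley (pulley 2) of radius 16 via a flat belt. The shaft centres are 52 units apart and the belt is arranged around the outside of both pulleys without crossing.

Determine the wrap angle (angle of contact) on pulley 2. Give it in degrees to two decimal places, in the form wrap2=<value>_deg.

wrap2=182.20_deg

open belt: β = asin((r2−r1)/C) = asin(1/52) = 1.1019°
wrap1 = π − 2β = 177.7962°
wrap2 = π + 2β = 182.2038°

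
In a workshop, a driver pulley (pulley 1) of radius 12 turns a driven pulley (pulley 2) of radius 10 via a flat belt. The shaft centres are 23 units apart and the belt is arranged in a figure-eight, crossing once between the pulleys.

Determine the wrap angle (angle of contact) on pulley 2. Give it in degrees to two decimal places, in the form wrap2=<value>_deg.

crossed belt: β = asin((r1+r2)/C) = asin(22/23) = 73.0426°
wrap1 = wrap2 = π + 2β = 326.0851°

wrap2=326.09_deg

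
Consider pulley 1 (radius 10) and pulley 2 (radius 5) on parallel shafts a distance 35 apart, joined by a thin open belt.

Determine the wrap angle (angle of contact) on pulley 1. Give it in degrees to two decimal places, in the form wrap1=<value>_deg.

open belt: β = asin((r2−r1)/C) = asin(-5/35) = -8.2132°
wrap1 = π − 2β = 196.4264°
wrap2 = π + 2β = 163.5736°

wrap1=196.43_deg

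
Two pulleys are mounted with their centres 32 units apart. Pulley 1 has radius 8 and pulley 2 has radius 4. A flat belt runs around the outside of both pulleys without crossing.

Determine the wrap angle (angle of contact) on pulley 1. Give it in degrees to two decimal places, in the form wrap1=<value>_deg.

wrap1=194.36_deg

open belt: β = asin((r2−r1)/C) = asin(-4/32) = -7.1808°
wrap1 = π − 2β = 194.3615°
wrap2 = π + 2β = 165.6385°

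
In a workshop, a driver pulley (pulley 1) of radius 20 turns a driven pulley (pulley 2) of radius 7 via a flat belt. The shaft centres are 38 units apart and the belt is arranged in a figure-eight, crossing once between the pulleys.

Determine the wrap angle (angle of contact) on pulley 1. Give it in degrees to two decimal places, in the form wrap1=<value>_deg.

crossed belt: β = asin((r1+r2)/C) = asin(27/38) = 45.2778°
wrap1 = wrap2 = π + 2β = 270.5555°

wrap1=270.56_deg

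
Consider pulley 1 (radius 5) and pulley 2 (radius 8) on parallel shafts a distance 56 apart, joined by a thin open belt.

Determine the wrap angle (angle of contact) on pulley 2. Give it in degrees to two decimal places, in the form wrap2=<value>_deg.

wrap2=186.14_deg

open belt: β = asin((r2−r1)/C) = asin(3/56) = 3.0709°
wrap1 = π − 2β = 173.8582°
wrap2 = π + 2β = 186.1418°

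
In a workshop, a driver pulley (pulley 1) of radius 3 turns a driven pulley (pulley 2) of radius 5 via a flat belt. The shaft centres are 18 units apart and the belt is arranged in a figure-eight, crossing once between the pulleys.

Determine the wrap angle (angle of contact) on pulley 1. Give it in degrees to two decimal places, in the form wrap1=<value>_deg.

wrap1=232.78_deg

crossed belt: β = asin((r1+r2)/C) = asin(8/18) = 26.3878°
wrap1 = wrap2 = π + 2β = 232.7756°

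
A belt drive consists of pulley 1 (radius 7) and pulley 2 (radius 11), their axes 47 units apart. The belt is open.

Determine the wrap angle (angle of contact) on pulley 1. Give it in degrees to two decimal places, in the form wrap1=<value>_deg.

open belt: β = asin((r2−r1)/C) = asin(4/47) = 4.8821°
wrap1 = π − 2β = 170.2357°
wrap2 = π + 2β = 189.7643°

wrap1=170.24_deg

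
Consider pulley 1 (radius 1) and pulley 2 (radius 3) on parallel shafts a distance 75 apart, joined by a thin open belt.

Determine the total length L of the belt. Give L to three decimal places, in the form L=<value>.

open belt: β = asin((r2−r1)/C) = asin(2/75) = 1.5281°
wrap1 = π − 2β = 176.9439°
wrap2 = π + 2β = 183.0561°
tangent length = C·cosβ = 74.9733
L = r1·wrap1 + r2·wrap2 + 2·C·cosβ = 1·3.0883 + 3·3.1949 + 2·74.9733 = 162.6197

L=162.620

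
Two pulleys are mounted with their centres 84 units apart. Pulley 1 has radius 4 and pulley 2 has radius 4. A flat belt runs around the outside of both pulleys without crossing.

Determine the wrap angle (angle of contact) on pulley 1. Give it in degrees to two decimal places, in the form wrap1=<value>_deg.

wrap1=180.00_deg

open belt: β = asin((r2−r1)/C) = asin(0/84) = 0.0000°
wrap1 = π − 2β = 180.0000°
wrap2 = π + 2β = 180.0000°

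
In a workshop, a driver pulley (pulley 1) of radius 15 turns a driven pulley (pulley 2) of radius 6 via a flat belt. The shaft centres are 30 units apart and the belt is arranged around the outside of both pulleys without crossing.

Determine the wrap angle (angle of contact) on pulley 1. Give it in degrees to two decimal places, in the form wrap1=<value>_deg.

open belt: β = asin((r2−r1)/C) = asin(-9/30) = -17.4576°
wrap1 = π − 2β = 214.9152°
wrap2 = π + 2β = 145.0848°

wrap1=214.92_deg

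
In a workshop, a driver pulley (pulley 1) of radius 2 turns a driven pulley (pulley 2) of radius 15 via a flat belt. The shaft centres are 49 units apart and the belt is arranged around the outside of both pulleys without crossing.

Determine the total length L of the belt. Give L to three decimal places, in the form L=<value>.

open belt: β = asin((r2−r1)/C) = asin(13/49) = 15.3851°
wrap1 = π − 2β = 149.2297°
wrap2 = π + 2β = 210.7703°
tangent length = C·cosβ = 47.2440
L = r1·wrap1 + r2·wrap2 + 2·C·cosβ = 2·2.6045 + 15·3.6786 + 2·47.2440 = 154.8767

L=154.877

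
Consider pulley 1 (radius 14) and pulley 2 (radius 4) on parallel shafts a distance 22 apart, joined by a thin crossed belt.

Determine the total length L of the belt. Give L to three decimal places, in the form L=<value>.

L=116.344

crossed belt: β = asin((r1+r2)/C) = asin(18/22) = 54.9032°
wrap1 = wrap2 = π + 2β = 289.8064°
tangent length = C·cosβ = 12.6491
L = (r1+r2)·wrap + 2·C·cosβ = 18·5.0581 + 2·12.6491 = 116.3436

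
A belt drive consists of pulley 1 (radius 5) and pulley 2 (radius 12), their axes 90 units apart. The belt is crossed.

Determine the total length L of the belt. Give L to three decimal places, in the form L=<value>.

crossed belt: β = asin((r1+r2)/C) = asin(17/90) = 10.8879°
wrap1 = wrap2 = π + 2β = 201.7759°
tangent length = C·cosβ = 88.3799
L = (r1+r2)·wrap + 2·C·cosβ = 17·3.5217 + 2·88.3799 = 236.6278

L=236.628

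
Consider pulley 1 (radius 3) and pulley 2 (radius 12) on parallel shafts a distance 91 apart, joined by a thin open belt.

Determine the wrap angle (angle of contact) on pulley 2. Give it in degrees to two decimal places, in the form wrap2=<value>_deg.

wrap2=191.35_deg

open belt: β = asin((r2−r1)/C) = asin(9/91) = 5.6759°
wrap1 = π − 2β = 168.6482°
wrap2 = π + 2β = 191.3518°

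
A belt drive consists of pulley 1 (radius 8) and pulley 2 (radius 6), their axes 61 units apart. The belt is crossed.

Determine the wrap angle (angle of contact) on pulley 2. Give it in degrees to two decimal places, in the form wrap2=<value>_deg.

crossed belt: β = asin((r1+r2)/C) = asin(14/61) = 13.2681°
wrap1 = wrap2 = π + 2β = 206.5362°

wrap2=206.54_deg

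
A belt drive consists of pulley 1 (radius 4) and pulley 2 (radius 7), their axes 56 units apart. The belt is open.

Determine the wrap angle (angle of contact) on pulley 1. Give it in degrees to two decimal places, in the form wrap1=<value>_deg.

open belt: β = asin((r2−r1)/C) = asin(3/56) = 3.0709°
wrap1 = π − 2β = 173.8582°
wrap2 = π + 2β = 186.1418°

wrap1=173.86_deg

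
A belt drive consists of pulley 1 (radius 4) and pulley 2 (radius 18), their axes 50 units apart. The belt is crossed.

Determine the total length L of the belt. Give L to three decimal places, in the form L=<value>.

L=178.961

crossed belt: β = asin((r1+r2)/C) = asin(22/50) = 26.1039°
wrap1 = wrap2 = π + 2β = 232.2078°
tangent length = C·cosβ = 44.8999
L = (r1+r2)·wrap + 2·C·cosβ = 22·4.0528 + 2·44.8999 = 178.9612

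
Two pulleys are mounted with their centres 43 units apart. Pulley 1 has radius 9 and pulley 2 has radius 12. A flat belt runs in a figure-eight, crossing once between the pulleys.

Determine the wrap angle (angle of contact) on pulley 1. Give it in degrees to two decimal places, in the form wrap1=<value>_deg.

crossed belt: β = asin((r1+r2)/C) = asin(21/43) = 29.2336°
wrap1 = wrap2 = π + 2β = 238.4673°

wrap1=238.47_deg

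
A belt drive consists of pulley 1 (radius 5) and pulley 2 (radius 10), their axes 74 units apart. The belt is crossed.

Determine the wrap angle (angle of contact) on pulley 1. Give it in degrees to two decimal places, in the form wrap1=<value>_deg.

crossed belt: β = asin((r1+r2)/C) = asin(15/74) = 11.6951°
wrap1 = wrap2 = π + 2β = 203.3901°

wrap1=203.39_deg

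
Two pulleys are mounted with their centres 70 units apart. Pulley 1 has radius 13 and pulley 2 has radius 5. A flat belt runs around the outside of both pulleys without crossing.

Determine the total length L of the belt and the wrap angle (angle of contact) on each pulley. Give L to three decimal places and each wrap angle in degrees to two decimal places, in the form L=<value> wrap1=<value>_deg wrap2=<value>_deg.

open belt: β = asin((r2−r1)/C) = asin(-8/70) = -6.5624°
wrap1 = π − 2β = 193.1249°
wrap2 = π + 2β = 166.8751°
tangent length = C·cosβ = 69.5414
L = r1·wrap1 + r2·wrap2 + 2·C·cosβ = 13·3.3707 + 5·2.9125 + 2·69.5414 = 197.4640

L=197.464 wrap1=193.12_deg wrap2=166.88_deg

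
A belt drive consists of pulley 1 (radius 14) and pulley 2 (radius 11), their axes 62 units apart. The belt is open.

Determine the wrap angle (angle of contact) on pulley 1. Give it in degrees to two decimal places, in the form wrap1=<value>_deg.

open belt: β = asin((r2−r1)/C) = asin(-3/62) = -2.7735°
wrap1 = π − 2β = 185.5469°
wrap2 = π + 2β = 174.4531°

wrap1=185.55_deg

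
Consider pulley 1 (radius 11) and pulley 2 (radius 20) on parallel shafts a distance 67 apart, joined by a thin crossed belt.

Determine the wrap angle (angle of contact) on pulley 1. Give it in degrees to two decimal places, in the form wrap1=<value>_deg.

wrap1=235.12_deg

crossed belt: β = asin((r1+r2)/C) = asin(31/67) = 27.5606°
wrap1 = wrap2 = π + 2β = 235.1212°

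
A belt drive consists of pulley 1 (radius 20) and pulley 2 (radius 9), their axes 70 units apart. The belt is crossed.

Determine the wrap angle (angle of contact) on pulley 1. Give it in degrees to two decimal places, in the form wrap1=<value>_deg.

crossed belt: β = asin((r1+r2)/C) = asin(29/70) = 24.4743°
wrap1 = wrap2 = π + 2β = 228.9487°

wrap1=228.95_deg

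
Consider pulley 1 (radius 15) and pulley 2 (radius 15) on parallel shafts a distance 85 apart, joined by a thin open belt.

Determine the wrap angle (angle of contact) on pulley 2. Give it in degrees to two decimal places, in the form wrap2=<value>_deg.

open belt: β = asin((r2−r1)/C) = asin(0/85) = 0.0000°
wrap1 = π − 2β = 180.0000°
wrap2 = π + 2β = 180.0000°

wrap2=180.00_deg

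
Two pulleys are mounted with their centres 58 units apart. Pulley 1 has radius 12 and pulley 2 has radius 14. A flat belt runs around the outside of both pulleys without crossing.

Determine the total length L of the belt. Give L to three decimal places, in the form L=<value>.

open belt: β = asin((r2−r1)/C) = asin(2/58) = 1.9761°
wrap1 = π − 2β = 176.0478°
wrap2 = π + 2β = 183.9522°
tangent length = C·cosβ = 57.9655
L = r1·wrap1 + r2·wrap2 + 2·C·cosβ = 12·3.0726 + 14·3.2106 + 2·57.9655 = 197.7504

L=197.750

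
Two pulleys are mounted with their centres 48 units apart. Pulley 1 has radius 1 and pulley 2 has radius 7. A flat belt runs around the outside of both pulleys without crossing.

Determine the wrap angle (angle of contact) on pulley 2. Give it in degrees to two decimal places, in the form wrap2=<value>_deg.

open belt: β = asin((r2−r1)/C) = asin(6/48) = 7.1808°
wrap1 = π − 2β = 165.6385°
wrap2 = π + 2β = 194.3615°

wrap2=194.36_deg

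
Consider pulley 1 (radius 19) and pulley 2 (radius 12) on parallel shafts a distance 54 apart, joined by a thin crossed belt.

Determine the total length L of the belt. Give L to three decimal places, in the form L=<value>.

L=223.731

crossed belt: β = asin((r1+r2)/C) = asin(31/54) = 35.0348°
wrap1 = wrap2 = π + 2β = 250.0696°
tangent length = C·cosβ = 44.2154
L = (r1+r2)·wrap + 2·C·cosβ = 31·4.3645 + 2·44.2154 = 223.7315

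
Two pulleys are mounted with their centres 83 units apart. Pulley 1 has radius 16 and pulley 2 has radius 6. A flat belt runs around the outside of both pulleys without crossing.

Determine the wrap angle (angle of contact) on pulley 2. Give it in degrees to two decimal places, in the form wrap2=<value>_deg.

open belt: β = asin((r2−r1)/C) = asin(-10/83) = -6.9199°
wrap1 = π − 2β = 193.8398°
wrap2 = π + 2β = 166.1602°

wrap2=166.16_deg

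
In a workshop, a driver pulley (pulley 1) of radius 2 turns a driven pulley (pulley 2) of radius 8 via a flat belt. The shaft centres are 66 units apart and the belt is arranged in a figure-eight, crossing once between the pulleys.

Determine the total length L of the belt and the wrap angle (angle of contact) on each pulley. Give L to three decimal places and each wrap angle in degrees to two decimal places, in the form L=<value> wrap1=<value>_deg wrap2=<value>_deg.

crossed belt: β = asin((r1+r2)/C) = asin(10/66) = 8.7147°
wrap1 = wrap2 = π + 2β = 197.4295°
tangent length = C·cosβ = 65.2380
L = (r1+r2)·wrap + 2·C·cosβ = 10·3.4458 + 2·65.2380 = 164.9340

L=164.934 wrap1=197.43_deg wrap2=197.43_deg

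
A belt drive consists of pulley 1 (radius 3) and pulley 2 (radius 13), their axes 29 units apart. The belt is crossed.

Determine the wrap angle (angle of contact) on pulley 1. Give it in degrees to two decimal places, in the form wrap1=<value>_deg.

wrap1=246.97_deg

crossed belt: β = asin((r1+r2)/C) = asin(16/29) = 33.4854°
wrap1 = wrap2 = π + 2β = 246.9708°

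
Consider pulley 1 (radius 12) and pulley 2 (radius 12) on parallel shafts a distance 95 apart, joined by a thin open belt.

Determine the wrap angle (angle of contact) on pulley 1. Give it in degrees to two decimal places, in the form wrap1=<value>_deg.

wrap1=180.00_deg

open belt: β = asin((r2−r1)/C) = asin(0/95) = 0.0000°
wrap1 = π − 2β = 180.0000°
wrap2 = π + 2β = 180.0000°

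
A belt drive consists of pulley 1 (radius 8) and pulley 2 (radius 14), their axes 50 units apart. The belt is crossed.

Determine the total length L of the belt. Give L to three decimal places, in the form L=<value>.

L=178.961

crossed belt: β = asin((r1+r2)/C) = asin(22/50) = 26.1039°
wrap1 = wrap2 = π + 2β = 232.2078°
tangent length = C·cosβ = 44.8999
L = (r1+r2)·wrap + 2·C·cosβ = 22·4.0528 + 2·44.8999 = 178.9612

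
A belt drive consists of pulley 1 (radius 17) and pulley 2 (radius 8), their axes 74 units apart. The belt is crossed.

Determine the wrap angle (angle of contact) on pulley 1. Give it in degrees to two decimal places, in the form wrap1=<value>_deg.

crossed belt: β = asin((r1+r2)/C) = asin(25/74) = 19.7452°
wrap1 = wrap2 = π + 2β = 219.4904°

wrap1=219.49_deg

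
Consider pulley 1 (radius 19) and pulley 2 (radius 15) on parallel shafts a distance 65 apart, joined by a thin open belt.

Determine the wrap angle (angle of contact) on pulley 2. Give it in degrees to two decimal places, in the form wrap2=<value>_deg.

wrap2=172.94_deg

open belt: β = asin((r2−r1)/C) = asin(-4/65) = -3.5281°
wrap1 = π − 2β = 187.0562°
wrap2 = π + 2β = 172.9438°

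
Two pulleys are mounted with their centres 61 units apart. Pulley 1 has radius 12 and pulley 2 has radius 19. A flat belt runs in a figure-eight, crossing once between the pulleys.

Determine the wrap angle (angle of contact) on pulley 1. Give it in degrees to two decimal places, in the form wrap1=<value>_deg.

crossed belt: β = asin((r1+r2)/C) = asin(31/61) = 30.5438°
wrap1 = wrap2 = π + 2β = 241.0876°

wrap1=241.09_deg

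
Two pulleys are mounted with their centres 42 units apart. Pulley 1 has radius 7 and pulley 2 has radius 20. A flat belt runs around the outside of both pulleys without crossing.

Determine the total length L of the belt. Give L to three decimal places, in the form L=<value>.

L=172.880

open belt: β = asin((r2−r1)/C) = asin(13/42) = 18.0305°
wrap1 = π − 2β = 143.9389°
wrap2 = π + 2β = 216.0611°
tangent length = C·cosβ = 39.9375
L = r1·wrap1 + r2·wrap2 + 2·C·cosβ = 7·2.5122 + 20·3.7710 + 2·39.9375 = 172.8799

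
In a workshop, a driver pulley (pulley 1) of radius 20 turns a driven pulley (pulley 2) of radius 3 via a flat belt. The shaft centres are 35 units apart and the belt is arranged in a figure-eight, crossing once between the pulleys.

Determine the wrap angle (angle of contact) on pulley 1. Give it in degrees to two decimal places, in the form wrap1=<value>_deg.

crossed belt: β = asin((r1+r2)/C) = asin(23/35) = 41.0823°
wrap1 = wrap2 = π + 2β = 262.1647°

wrap1=262.16_deg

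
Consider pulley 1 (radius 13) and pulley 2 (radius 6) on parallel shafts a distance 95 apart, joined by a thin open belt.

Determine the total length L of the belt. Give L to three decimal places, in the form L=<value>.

open belt: β = asin((r2−r1)/C) = asin(-7/95) = -4.2256°
wrap1 = π − 2β = 188.4512°
wrap2 = π + 2β = 171.5488°
tangent length = C·cosβ = 94.7418
L = r1·wrap1 + r2·wrap2 + 2·C·cosβ = 13·3.2891 + 6·2.9941 + 2·94.7418 = 250.2063

L=250.206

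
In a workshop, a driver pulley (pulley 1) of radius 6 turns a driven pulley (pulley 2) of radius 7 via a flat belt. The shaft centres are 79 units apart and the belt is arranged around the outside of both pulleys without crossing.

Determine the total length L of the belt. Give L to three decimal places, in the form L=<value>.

open belt: β = asin((r2−r1)/C) = asin(1/79) = 0.7253°
wrap1 = π − 2β = 178.5494°
wrap2 = π + 2β = 181.4506°
tangent length = C·cosβ = 78.9937
L = r1·wrap1 + r2·wrap2 + 2·C·cosβ = 6·3.1163 + 7·3.1669 + 2·78.9937 = 198.8534

L=198.853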